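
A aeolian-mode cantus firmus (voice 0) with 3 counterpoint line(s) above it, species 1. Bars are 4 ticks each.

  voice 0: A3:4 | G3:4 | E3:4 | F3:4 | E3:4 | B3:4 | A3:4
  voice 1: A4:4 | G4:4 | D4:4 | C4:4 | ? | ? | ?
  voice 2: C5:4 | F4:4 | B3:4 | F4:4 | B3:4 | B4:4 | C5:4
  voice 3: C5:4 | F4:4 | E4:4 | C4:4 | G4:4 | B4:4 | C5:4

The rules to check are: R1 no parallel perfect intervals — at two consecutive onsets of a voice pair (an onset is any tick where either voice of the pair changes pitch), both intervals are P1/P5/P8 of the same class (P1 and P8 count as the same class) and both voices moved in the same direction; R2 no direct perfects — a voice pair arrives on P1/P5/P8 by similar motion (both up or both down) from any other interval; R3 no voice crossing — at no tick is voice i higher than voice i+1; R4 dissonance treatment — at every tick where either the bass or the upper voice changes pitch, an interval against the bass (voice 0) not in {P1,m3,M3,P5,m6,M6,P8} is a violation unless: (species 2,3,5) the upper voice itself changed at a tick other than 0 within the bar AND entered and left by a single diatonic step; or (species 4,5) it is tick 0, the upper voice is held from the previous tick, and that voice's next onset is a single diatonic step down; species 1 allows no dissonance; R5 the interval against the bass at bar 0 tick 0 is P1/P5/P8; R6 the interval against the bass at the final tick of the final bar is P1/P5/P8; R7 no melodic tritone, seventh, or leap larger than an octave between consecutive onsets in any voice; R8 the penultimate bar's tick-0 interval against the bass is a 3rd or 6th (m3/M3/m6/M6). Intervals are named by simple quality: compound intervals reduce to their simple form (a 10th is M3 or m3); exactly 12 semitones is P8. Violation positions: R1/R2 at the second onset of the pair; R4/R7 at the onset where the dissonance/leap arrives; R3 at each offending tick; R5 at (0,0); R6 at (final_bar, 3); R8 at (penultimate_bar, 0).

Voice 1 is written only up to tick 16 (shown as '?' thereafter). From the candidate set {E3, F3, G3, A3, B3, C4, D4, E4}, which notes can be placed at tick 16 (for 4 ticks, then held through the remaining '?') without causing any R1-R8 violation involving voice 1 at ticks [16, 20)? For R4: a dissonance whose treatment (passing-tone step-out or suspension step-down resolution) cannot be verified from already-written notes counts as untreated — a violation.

{G3}

E3: violates R2
F3: violates R4
G3: legal
A3: violates R4
B3: violates R1,R2
C4: violates R3
D4: violates R3,R4
E4: violates R3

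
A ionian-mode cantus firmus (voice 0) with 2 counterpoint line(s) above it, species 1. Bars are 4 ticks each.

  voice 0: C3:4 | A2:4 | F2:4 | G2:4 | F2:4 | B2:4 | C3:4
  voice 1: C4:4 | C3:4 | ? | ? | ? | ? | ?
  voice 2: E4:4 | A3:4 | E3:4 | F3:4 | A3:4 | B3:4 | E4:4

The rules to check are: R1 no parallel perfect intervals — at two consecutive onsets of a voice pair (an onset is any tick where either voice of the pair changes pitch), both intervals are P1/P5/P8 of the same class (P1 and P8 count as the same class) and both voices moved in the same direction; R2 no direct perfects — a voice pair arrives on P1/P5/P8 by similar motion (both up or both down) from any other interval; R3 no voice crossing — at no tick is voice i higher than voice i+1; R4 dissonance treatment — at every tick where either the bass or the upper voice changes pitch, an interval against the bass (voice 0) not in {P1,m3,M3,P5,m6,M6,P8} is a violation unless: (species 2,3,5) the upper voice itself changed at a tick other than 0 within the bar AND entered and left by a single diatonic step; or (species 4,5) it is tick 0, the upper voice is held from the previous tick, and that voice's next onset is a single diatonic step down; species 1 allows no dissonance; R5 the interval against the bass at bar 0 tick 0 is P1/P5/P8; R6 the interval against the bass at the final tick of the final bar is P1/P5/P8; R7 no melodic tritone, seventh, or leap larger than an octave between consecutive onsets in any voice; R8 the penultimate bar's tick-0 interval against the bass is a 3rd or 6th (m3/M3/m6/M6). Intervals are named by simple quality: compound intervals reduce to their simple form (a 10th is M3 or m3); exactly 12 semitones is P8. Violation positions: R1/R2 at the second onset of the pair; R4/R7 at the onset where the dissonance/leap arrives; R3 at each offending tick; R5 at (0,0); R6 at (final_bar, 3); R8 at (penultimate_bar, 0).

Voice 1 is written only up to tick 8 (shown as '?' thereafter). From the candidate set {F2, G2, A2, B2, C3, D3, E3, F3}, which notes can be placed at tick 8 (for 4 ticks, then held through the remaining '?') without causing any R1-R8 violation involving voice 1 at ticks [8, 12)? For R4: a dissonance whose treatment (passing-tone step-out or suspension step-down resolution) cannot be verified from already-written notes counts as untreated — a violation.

F2: violates R2
G2: violates R4
A2: violates R2
B2: violates R4
C3: legal
D3: legal
E3: violates R4
F3: violates R3

{C3, D3}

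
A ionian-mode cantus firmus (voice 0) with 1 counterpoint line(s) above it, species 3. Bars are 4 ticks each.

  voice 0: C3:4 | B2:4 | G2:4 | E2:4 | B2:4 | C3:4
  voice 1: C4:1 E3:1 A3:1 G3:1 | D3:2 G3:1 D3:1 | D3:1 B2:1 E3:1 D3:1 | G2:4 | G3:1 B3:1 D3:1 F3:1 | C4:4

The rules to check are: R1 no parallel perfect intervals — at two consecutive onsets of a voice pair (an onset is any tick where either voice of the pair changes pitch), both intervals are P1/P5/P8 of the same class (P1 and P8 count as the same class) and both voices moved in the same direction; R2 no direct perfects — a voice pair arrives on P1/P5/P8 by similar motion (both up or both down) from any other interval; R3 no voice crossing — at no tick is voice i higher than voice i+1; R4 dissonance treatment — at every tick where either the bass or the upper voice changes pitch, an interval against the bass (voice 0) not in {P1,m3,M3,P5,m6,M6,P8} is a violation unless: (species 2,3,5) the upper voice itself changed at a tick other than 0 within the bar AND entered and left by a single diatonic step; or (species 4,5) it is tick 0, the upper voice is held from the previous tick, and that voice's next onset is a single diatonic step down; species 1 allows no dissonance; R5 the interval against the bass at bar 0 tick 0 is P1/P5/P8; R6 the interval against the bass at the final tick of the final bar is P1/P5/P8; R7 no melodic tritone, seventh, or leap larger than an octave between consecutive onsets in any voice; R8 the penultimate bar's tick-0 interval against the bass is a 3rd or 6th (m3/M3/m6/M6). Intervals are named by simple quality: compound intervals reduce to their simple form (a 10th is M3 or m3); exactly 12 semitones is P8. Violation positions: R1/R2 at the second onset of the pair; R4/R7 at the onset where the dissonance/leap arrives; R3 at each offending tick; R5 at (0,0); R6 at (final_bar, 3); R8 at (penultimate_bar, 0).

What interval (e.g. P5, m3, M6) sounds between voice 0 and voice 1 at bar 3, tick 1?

m3

voice 0=E2 voice 1=G2 -> m3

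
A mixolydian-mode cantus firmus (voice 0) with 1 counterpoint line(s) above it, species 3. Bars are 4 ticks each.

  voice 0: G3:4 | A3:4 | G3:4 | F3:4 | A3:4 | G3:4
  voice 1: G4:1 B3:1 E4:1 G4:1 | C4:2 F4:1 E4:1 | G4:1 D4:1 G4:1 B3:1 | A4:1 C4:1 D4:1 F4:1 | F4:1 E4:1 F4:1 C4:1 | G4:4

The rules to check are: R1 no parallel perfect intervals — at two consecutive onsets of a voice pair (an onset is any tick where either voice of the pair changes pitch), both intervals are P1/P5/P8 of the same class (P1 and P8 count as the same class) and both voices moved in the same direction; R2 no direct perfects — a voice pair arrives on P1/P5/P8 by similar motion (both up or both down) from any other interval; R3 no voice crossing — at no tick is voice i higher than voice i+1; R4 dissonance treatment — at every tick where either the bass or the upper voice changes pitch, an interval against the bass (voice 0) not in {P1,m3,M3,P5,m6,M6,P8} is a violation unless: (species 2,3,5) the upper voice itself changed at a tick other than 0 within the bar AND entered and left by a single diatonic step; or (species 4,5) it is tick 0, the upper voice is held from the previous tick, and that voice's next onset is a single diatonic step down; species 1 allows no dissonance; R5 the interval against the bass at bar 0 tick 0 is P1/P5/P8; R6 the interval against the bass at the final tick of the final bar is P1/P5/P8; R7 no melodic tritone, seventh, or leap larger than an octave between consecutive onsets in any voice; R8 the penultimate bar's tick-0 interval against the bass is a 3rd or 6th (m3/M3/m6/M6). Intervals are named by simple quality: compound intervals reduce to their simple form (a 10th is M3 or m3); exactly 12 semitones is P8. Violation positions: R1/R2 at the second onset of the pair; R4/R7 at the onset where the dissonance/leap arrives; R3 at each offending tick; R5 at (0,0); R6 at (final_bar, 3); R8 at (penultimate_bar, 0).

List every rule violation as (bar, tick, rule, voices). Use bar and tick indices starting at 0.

bar 0: v0=G3 v1=G4 downbeat P8
bar 1: v0=A3 v1=C4 downbeat m3
bar 2: v0=G3 v1=G4 downbeat P8
bar 3: v0=F3 v1=A4 downbeat M3
bar 4: v0=A3 v1=F4 downbeat m6
bar 5: v0=G3 v1=G4 downbeat P8
  -> R7 @ bar 3 tick 0 v(1,): B3->A4 leap 10st

(3, 0, R7, (1,))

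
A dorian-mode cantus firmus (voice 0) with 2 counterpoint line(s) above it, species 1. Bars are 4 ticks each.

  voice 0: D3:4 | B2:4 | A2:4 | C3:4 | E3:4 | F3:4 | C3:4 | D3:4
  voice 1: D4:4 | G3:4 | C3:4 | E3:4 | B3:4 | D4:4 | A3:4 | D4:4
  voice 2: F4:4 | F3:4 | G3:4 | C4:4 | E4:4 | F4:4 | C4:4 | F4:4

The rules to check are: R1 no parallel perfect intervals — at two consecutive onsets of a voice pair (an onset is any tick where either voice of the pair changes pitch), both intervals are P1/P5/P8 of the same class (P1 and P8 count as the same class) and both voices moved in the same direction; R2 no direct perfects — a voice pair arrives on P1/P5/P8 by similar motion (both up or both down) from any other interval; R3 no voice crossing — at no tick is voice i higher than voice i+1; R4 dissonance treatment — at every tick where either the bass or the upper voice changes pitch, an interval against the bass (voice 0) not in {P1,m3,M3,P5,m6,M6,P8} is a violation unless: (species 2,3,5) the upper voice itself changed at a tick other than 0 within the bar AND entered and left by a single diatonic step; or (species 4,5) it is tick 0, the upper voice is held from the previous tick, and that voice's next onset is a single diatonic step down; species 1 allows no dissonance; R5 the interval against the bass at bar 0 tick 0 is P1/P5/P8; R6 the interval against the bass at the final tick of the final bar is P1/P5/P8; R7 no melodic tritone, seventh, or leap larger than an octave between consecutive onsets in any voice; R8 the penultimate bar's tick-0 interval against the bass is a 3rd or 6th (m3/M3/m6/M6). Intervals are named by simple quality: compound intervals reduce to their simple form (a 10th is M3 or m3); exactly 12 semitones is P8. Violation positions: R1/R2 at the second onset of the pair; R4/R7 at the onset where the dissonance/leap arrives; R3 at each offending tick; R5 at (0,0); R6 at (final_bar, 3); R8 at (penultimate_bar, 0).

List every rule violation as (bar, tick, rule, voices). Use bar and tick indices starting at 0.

bar 0: v0=D3 v1=D4 v2=F4 downbeat m3
bar 1: v0=B2 v1=G3 v2=F3 downbeat TT
bar 2: v0=A2 v1=C3 v2=G3 downbeat m7
bar 3: v0=C3 v1=E3 v2=C4 downbeat P8
bar 4: v0=E3 v1=B3 v2=E4 downbeat P8
bar 5: v0=F3 v1=D4 v2=F4 downbeat P8
bar 6: v0=C3 v1=A3 v2=C4 downbeat P8
bar 7: v0=D3 v1=D4 v2=F4 downbeat m3
  -> R5 @ bar 0 tick 0 v(0, 2): opens on m3
  -> R3 @ bar 1 tick 0 v(1, 2): G3 above F3
  -> R4 @ bar 1 tick 0 v(0, 2): B2/F3 TT untreated
  -> R3 @ bar 1 tick 1 v(1, 2): G3 above F3
  -> R3 @ bar 1 tick 2 v(1, 2): G3 above F3
  -> R3 @ bar 1 tick 3 v(1, 2): G3 above F3
  -> R4 @ bar 2 tick 0 v(0, 2): A2/G3 m7 untreated
  -> R2 @ bar 3 tick 0 v(0, 2): A2/G3 m7 -> C3/C4 P8 similar
  -> R1 @ bar 4 tick 0 v(0, 2): C3/C4 P8 -> E3/E4 P8 similar
  -> R2 @ bar 4 tick 0 v(0, 1): C3/E3 M3 -> E3/B3 P5 similar
  -> R1 @ bar 5 tick 0 v(0, 2): E3/E4 P8 -> F3/F4 P8 similar
  -> R1 @ bar 6 tick 0 v(0, 2): F3/F4 P8 -> C3/C4 P8 similar
  -> R8 @ bar 6 tick 0 v(0, 2): penult P8 not 3rd/6th
  -> R2 @ bar 7 tick 0 v(0, 1): C3/A3 M6 -> D3/D4 P8 similar
  -> R6 @ bar 7 tick 3 v(0, 2): closes on m3

(0, 0, R5, (0, 2))
(1, 0, R3, (1, 2))
(1, 0, R4, (0, 2))
(1, 1, R3, (1, 2))
(1, 2, R3, (1, 2))
(1, 3, R3, (1, 2))
(2, 0, R4, (0, 2))
(3, 0, R2, (0, 2))
(4, 0, R1, (0, 2))
(4, 0, R2, (0, 1))
(5, 0, R1, (0, 2))
(6, 0, R1, (0, 2))
(6, 0, R8, (0, 2))
(7, 0, R2, (0, 1))
(7, 3, R6, (0, 2))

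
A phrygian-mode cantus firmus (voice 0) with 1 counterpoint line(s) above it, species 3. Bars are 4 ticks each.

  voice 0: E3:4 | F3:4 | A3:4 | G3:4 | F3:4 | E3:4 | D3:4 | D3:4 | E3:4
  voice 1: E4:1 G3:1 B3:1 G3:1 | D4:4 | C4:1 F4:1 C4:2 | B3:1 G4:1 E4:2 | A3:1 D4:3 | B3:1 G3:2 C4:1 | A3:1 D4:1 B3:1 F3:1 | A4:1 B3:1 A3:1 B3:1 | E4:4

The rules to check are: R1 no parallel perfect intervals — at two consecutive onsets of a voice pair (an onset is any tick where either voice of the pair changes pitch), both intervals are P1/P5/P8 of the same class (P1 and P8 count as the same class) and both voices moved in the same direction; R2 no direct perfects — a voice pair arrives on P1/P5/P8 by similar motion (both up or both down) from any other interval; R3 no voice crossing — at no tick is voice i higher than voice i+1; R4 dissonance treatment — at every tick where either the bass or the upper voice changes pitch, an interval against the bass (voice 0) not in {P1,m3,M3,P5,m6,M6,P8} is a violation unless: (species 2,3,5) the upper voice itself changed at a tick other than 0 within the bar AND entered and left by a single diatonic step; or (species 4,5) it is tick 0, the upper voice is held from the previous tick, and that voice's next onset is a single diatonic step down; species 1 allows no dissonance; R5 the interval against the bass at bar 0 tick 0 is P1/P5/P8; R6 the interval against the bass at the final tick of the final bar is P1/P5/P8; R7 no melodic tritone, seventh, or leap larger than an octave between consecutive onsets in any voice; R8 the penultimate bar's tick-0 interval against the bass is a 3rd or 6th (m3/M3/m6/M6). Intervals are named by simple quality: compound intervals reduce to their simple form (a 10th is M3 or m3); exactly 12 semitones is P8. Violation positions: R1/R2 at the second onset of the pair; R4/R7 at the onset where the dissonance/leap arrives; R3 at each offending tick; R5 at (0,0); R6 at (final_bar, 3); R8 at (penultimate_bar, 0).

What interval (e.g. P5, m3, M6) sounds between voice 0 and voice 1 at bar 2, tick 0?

voice 0=A3 voice 1=C4 -> m3

m3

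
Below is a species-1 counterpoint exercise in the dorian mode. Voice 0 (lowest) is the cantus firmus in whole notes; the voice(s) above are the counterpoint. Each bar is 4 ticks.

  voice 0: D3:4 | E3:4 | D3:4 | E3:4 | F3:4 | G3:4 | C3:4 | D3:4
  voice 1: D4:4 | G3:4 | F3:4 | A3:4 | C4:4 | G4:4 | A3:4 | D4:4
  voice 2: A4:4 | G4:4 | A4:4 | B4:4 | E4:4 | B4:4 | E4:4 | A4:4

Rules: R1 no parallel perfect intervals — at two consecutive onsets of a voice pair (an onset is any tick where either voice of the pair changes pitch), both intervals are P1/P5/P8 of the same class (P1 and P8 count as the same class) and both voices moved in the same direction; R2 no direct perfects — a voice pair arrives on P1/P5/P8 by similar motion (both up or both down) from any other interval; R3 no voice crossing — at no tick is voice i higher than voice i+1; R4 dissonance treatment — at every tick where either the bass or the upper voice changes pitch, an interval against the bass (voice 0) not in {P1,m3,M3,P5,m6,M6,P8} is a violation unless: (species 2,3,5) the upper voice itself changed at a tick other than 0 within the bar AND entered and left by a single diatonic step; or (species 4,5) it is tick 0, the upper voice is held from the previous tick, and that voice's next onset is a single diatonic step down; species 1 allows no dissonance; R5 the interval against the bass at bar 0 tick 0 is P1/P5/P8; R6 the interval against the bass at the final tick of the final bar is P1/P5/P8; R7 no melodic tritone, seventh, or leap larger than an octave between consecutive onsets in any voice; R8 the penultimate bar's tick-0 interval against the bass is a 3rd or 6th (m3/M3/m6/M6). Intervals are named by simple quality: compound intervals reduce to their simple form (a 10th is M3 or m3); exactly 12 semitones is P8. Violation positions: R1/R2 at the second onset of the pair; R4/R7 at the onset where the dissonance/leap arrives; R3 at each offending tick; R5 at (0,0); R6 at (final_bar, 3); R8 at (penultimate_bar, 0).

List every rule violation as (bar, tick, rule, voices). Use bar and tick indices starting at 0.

(1, 0, R2, (1, 2))
(3, 0, R1, (0, 2))
(3, 0, R4, (0, 1))
(4, 0, R2, (0, 1))
(4, 0, R4, (0, 2))
(5, 0, R2, (0, 1))
(6, 0, R2, (1, 2))
(6, 0, R7, (1,))
(7, 0, R1, (1, 2))
(7, 0, R2, (0, 1))
(7, 0, R2, (0, 2))

bar 0: v0=D3 v1=D4 v2=A4 downbeat P5
bar 1: v0=E3 v1=G3 v2=G4 downbeat m3
bar 2: v0=D3 v1=F3 v2=A4 downbeat P5
bar 3: v0=E3 v1=A3 v2=B4 downbeat P5
bar 4: v0=F3 v1=C4 v2=E4 downbeat M7
bar 5: v0=G3 v1=G4 v2=B4 downbeat M3
bar 6: v0=C3 v1=A3 v2=E4 downbeat M3
bar 7: v0=D3 v1=D4 v2=A4 downbeat P5
  -> R2 @ bar 1 tick 0 v(1, 2): D4/A4 P5 -> G3/G4 P8 similar
  -> R1 @ bar 3 tick 0 v(0, 2): D3/A4 P5 -> E3/B4 P5 similar
  -> R4 @ bar 3 tick 0 v(0, 1): E3/A3 P4 untreated
  -> R2 @ bar 4 tick 0 v(0, 1): E3/A3 P4 -> F3/C4 P5 similar
  -> R4 @ bar 4 tick 0 v(0, 2): F3/E4 M7 untreated
  -> R2 @ bar 5 tick 0 v(0, 1): F3/C4 P5 -> G3/G4 P8 similar
  -> R2 @ bar 6 tick 0 v(1, 2): G4/B4 M3 -> A3/E4 P5 similar
  -> R7 @ bar 6 tick 0 v(1,): G4->A3 leap 10st
  -> R1 @ bar 7 tick 0 v(1, 2): A3/E4 P5 -> D4/A4 P5 similar
  -> R2 @ bar 7 tick 0 v(0, 1): C3/A3 M6 -> D3/D4 P8 similar
  -> R2 @ bar 7 tick 0 v(0, 2): C3/E4 M3 -> D3/A4 P5 similar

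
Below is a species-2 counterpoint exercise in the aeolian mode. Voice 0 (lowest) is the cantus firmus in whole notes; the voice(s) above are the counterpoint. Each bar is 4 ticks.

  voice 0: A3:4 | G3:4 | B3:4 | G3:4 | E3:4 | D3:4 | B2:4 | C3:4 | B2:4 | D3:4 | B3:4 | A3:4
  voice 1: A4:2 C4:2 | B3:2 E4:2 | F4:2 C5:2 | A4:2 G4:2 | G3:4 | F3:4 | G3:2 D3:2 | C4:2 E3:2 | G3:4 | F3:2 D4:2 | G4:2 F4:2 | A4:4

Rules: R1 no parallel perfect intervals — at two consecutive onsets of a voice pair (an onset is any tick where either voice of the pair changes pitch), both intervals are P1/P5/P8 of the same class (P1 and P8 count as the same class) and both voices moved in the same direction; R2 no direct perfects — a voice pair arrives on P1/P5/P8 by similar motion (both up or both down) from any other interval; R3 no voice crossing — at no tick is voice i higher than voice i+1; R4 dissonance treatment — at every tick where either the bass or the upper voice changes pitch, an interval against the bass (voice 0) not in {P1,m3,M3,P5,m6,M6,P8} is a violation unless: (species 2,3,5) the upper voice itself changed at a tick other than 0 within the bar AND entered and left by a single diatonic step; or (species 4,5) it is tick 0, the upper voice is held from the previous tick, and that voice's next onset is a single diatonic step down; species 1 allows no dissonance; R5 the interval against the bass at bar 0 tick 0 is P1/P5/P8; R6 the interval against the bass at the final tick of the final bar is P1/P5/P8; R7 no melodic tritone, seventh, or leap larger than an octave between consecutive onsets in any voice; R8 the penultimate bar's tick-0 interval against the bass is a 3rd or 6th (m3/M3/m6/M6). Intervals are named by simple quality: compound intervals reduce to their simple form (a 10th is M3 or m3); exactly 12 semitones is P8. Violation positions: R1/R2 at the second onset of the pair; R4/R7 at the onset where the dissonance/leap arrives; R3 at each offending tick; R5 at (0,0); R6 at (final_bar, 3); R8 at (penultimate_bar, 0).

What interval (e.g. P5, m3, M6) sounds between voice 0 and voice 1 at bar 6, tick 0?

m6

voice 0=B2 voice 1=G3 -> m6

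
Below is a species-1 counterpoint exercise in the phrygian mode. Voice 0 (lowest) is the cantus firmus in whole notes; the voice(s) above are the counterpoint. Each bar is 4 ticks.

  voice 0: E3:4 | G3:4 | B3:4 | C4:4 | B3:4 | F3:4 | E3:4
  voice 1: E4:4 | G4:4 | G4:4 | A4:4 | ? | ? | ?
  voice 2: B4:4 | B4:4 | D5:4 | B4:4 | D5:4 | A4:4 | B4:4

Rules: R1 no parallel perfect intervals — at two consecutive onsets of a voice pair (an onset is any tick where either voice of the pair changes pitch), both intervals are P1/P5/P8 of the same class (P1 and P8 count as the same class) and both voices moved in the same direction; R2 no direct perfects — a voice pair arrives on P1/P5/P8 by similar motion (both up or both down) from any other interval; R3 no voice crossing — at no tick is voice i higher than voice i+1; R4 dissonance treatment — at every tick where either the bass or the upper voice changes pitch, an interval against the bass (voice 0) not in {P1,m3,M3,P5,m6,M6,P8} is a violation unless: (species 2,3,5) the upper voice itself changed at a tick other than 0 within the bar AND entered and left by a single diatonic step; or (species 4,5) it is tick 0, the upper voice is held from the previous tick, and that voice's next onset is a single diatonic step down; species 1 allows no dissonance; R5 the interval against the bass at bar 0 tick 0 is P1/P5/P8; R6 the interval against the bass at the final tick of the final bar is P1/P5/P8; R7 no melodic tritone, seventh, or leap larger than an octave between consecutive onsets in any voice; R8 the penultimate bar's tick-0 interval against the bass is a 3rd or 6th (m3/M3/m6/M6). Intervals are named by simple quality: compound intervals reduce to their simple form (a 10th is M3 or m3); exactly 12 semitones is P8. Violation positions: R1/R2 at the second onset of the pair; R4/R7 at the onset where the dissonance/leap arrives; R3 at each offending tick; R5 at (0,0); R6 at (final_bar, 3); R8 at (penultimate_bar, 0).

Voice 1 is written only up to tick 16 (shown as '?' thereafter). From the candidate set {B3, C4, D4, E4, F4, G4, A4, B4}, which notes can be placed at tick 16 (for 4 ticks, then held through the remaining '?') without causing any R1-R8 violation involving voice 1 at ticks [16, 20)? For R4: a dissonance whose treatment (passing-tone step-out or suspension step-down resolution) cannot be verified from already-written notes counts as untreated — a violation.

{B4, D4, G4}

B3: violates R2,R7
C4: violates R4
D4: legal
E4: violates R4
F4: violates R4
G4: legal
A4: violates R4
B4: legal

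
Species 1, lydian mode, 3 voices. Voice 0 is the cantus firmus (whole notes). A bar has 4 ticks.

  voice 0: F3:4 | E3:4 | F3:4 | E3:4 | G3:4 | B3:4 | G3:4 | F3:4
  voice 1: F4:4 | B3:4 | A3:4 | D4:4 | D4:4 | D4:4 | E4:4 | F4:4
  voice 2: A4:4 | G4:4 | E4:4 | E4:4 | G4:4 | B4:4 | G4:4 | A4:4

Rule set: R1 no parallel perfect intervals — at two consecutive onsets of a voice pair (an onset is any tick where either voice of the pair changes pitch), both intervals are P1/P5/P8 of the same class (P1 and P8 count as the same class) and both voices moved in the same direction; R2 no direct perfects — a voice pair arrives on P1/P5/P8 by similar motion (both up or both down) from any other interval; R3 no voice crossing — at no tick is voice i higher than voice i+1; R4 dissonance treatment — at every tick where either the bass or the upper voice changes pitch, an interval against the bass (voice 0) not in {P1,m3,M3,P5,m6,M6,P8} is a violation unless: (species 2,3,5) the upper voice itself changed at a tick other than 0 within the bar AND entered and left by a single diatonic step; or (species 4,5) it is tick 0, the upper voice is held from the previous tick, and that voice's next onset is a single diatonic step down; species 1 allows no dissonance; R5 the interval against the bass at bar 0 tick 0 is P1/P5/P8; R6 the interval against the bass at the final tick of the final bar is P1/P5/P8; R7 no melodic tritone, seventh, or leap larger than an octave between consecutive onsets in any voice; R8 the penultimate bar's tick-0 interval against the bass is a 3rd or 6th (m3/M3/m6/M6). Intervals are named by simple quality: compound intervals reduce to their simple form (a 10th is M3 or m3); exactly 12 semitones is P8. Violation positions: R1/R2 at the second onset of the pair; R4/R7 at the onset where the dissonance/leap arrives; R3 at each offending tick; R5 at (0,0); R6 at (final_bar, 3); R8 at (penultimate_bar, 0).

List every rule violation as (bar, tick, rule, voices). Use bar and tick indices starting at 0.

(0, 0, R5, (0, 2))
(1, 0, R2, (0, 1))
(1, 0, R7, (1,))
(2, 0, R2, (1, 2))
(2, 0, R4, (0, 2))
(3, 0, R4, (0, 1))
(4, 0, R1, (0, 2))
(5, 0, R1, (0, 2))
(6, 0, R1, (0, 2))
(6, 0, R8, (0, 2))
(7, 3, R6, (0, 2))

bar 0: v0=F3 v1=F4 v2=A4 downbeat M3
bar 1: v0=E3 v1=B3 v2=G4 downbeat m3
bar 2: v0=F3 v1=A3 v2=E4 downbeat M7
bar 3: v0=E3 v1=D4 v2=E4 downbeat P8
bar 4: v0=G3 v1=D4 v2=G4 downbeat P8
bar 5: v0=B3 v1=D4 v2=B4 downbeat P8
bar 6: v0=G3 v1=E4 v2=G4 downbeat P8
bar 7: v0=F3 v1=F4 v2=A4 downbeat M3
  -> R5 @ bar 0 tick 0 v(0, 2): opens on M3
  -> R2 @ bar 1 tick 0 v(0, 1): F3/F4 P8 -> E3/B3 P5 similar
  -> R7 @ bar 1 tick 0 v(1,): F4->B3 leap 6st
  -> R2 @ bar 2 tick 0 v(1, 2): B3/G4 m6 -> A3/E4 P5 similar
  -> R4 @ bar 2 tick 0 v(0, 2): F3/E4 M7 untreated
  -> R4 @ bar 3 tick 0 v(0, 1): E3/D4 m7 untreated
  -> R1 @ bar 4 tick 0 v(0, 2): E3/E4 P8 -> G3/G4 P8 similar
  -> R1 @ bar 5 tick 0 v(0, 2): G3/G4 P8 -> B3/B4 P8 similar
  -> R1 @ bar 6 tick 0 v(0, 2): B3/B4 P8 -> G3/G4 P8 similar
  -> R8 @ bar 6 tick 0 v(0, 2): penult P8 not 3rd/6th
  -> R6 @ bar 7 tick 3 v(0, 2): closes on M3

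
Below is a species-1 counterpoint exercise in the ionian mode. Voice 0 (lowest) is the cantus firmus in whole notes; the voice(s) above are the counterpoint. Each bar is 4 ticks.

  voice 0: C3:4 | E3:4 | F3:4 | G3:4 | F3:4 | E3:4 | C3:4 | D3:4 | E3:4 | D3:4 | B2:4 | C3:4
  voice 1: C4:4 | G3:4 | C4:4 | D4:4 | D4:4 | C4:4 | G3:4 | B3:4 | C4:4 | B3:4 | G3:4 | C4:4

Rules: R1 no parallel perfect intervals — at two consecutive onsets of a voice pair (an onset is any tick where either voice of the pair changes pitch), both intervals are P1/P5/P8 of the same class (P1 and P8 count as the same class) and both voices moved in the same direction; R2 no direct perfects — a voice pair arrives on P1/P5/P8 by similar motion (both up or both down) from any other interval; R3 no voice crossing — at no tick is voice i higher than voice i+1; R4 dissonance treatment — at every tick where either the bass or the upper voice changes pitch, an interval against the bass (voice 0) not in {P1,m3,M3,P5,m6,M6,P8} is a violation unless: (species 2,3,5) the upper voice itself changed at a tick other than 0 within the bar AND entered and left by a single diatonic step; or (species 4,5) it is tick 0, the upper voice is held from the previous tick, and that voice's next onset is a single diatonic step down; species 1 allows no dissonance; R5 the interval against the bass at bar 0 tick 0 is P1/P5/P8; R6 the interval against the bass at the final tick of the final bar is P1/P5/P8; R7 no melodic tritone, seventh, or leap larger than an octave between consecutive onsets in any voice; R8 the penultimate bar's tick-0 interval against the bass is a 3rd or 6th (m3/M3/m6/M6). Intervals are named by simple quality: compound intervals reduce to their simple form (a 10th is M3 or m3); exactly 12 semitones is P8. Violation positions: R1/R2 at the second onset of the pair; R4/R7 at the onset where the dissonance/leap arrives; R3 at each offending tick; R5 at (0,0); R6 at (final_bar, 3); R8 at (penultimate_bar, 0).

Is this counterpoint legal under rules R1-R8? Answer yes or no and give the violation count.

No (4 violations)

bar 0: v0=C3 v1=C4 (P8)
bar 1: v0=E3 v1=G3 (m3)
bar 2: v0=F3 v1=C4 (P5)
bar 3: v0=G3 v1=D4 (P5)
bar 4: v0=F3 v1=D4 (M6)
bar 5: v0=E3 v1=C4 (m6)
bar 6: v0=C3 v1=G3 (P5)
bar 7: v0=D3 v1=B3 (M6)
bar 8: v0=E3 v1=C4 (m6)
bar 9: v0=D3 v1=B3 (M6)
bar 10: v0=B2 v1=G3 (m6)
bar 11: v0=C3 v1=C4 (P8)
  R2 @ bar2.0: E3/G3 m3 -> F3/C4 P5 similar
  R1 @ bar3.0: F3/C4 P5 -> G3/D4 P5 similar
  R2 @ bar6.0: E3/C4 m6 -> C3/G3 P5 similar
  R2 @ bar11.0: B2/G3 m6 -> C3/C4 P8 similar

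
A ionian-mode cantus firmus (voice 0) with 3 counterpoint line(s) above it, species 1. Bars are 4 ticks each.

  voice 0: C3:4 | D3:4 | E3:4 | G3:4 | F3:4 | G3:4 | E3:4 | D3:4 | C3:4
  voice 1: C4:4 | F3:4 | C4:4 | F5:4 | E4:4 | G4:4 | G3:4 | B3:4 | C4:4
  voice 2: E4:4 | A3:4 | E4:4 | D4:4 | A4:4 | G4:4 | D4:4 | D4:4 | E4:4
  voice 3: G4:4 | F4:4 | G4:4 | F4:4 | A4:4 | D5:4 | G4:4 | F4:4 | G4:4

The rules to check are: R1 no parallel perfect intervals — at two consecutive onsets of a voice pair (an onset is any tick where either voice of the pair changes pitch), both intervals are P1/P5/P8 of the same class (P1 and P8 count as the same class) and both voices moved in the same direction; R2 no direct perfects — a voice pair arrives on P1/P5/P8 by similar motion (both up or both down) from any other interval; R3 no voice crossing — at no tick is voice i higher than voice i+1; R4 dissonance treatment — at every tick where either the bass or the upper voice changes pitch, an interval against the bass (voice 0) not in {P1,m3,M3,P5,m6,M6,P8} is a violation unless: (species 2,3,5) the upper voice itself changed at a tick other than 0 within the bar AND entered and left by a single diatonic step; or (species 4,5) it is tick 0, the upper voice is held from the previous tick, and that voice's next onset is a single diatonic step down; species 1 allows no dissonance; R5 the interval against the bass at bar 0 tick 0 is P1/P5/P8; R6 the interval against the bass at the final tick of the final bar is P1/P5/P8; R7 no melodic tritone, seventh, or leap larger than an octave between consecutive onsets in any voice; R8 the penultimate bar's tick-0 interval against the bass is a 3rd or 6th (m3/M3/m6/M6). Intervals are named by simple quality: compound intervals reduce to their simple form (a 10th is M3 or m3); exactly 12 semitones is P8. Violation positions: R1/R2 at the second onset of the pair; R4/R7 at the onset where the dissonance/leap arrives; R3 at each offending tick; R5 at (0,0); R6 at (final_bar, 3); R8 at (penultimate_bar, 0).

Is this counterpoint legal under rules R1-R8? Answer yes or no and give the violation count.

bar 0: v0=C3 v1=C4 v2=E4 v3=G4 (P5)
bar 1: v0=D3 v1=F3 v2=A3 v3=F4 (m3)
bar 2: v0=E3 v1=C4 v2=E4 v3=G4 (m3)
bar 3: v0=G3 v1=F5 v2=D4 v3=F4 (m7)
bar 4: v0=F3 v1=E4 v2=A4 v3=A4 (M3)
bar 5: v0=G3 v1=G4 v2=G4 v3=D5 (P5)
bar 6: v0=E3 v1=G3 v2=D4 v3=G4 (m3)
bar 7: v0=D3 v1=B3 v2=D4 v3=F4 (m3)
bar 8: v0=C3 v1=C4 v2=E4 v3=G4 (P5)
  R5 @ bar0.0: opens on M3
  R2 @ bar1.0: C4/G4 P5 -> F3/F4 P8 similar
  R2 @ bar2.0: D3/A3 P5 -> E3/E4 P8 similar
  R2 @ bar2.0: F3/F4 P8 -> C4/G4 P5 similar
  R3 @ bar3.0: F5 above D4
  R4 @ bar3.0: G3/F5 m7 untreated
  R4 @ bar3.0: G3/F4 m7 untreated
  R7 @ bar3.0: C4->F5 leap 17st
  R3 @ bar3.1: F5 above D4
  R3 @ bar3.2: F5 above D4
  R3 @ bar3.3: F5 above D4
  R2 @ bar4.0: D4/F4 m3 -> A4/A4 P1 similar
  R4 @ bar4.0: F3/E4 M7 untreated
  R7 @ bar4.0: F5->E4 leap 13st
  R2 @ bar5.0: F3/E4 M7 -> G3/G4 P8 similar
  R2 @ bar5.0: F3/A4 M3 -> G3/D5 P5 similar
  R2 @ bar5.0: E4/A4 P4 -> G4/D5 P5 similar
  R2 @ bar6.0: G4/G4 P1 -> G3/D4 P5 similar
  R2 @ bar6.0: G4/D5 P5 -> G3/G4 P8 similar
  R4 @ bar6.0: E3/D4 m7 untreated
  R8 @ bar7.0: penult P8 not 3rd/6th
  R2 @ bar8.0: B3/F4 TT -> C4/G4 P5 similar
  R6 @ bar8.3: closes on M3

No (23 violations)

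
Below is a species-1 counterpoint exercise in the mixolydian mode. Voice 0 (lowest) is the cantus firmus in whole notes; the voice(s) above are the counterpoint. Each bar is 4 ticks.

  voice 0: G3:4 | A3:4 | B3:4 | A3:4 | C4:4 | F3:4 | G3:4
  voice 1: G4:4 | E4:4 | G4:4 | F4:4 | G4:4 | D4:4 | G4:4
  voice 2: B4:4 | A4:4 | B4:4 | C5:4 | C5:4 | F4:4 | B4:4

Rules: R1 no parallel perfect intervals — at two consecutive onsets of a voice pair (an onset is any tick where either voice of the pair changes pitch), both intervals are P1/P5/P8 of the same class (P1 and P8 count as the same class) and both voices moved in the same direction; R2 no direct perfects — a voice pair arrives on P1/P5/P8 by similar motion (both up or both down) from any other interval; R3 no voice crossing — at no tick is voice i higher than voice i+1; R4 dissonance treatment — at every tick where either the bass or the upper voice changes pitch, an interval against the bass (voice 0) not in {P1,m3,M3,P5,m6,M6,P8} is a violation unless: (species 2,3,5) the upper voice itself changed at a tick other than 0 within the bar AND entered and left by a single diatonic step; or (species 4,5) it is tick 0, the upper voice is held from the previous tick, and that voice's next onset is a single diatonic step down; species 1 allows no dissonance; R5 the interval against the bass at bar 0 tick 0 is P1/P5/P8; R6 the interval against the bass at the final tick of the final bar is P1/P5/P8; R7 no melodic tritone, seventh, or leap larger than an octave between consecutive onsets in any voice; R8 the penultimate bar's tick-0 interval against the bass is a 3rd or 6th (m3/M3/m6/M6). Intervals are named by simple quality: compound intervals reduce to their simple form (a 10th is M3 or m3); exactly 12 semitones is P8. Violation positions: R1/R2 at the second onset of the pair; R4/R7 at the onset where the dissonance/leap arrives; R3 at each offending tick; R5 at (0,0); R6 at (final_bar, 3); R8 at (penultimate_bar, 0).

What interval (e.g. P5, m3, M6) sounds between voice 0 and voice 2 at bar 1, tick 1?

voice 0=A3 voice 2=A4 -> P8

P8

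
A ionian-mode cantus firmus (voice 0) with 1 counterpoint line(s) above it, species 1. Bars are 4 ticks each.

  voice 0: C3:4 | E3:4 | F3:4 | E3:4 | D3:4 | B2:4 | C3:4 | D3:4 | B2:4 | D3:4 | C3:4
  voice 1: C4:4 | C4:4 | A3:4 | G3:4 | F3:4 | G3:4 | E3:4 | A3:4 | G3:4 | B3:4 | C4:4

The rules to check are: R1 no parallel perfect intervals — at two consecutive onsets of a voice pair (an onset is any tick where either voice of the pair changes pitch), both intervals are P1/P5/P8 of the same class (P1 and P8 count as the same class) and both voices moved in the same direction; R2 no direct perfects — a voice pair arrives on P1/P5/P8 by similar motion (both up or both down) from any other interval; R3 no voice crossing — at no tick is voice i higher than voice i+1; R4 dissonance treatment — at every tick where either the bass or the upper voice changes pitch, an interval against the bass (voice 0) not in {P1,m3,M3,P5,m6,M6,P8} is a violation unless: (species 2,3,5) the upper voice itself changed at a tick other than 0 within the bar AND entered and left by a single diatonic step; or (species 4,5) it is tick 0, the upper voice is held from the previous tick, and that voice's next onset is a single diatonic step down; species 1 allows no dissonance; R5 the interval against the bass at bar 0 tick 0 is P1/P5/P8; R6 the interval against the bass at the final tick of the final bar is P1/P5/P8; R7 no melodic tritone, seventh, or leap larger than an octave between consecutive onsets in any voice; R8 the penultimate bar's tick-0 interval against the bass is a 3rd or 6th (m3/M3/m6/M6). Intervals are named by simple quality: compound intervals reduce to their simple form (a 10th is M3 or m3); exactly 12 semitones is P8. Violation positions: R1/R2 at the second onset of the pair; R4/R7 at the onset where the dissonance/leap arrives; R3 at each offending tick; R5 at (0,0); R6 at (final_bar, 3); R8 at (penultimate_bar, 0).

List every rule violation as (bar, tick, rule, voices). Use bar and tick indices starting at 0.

(7, 0, R2, (0, 1))

bar 0: v0=C3 v1=C4 downbeat P8
bar 1: v0=E3 v1=C4 downbeat m6
bar 2: v0=F3 v1=A3 downbeat M3
bar 3: v0=E3 v1=G3 downbeat m3
bar 4: v0=D3 v1=F3 downbeat m3
bar 5: v0=B2 v1=G3 downbeat m6
bar 6: v0=C3 v1=E3 downbeat M3
bar 7: v0=D3 v1=A3 downbeat P5
bar 8: v0=B2 v1=G3 downbeat m6
bar 9: v0=D3 v1=B3 downbeat M6
bar 10: v0=C3 v1=C4 downbeat P8
  -> R2 @ bar 7 tick 0 v(0, 1): C3/E3 M3 -> D3/A3 P5 similar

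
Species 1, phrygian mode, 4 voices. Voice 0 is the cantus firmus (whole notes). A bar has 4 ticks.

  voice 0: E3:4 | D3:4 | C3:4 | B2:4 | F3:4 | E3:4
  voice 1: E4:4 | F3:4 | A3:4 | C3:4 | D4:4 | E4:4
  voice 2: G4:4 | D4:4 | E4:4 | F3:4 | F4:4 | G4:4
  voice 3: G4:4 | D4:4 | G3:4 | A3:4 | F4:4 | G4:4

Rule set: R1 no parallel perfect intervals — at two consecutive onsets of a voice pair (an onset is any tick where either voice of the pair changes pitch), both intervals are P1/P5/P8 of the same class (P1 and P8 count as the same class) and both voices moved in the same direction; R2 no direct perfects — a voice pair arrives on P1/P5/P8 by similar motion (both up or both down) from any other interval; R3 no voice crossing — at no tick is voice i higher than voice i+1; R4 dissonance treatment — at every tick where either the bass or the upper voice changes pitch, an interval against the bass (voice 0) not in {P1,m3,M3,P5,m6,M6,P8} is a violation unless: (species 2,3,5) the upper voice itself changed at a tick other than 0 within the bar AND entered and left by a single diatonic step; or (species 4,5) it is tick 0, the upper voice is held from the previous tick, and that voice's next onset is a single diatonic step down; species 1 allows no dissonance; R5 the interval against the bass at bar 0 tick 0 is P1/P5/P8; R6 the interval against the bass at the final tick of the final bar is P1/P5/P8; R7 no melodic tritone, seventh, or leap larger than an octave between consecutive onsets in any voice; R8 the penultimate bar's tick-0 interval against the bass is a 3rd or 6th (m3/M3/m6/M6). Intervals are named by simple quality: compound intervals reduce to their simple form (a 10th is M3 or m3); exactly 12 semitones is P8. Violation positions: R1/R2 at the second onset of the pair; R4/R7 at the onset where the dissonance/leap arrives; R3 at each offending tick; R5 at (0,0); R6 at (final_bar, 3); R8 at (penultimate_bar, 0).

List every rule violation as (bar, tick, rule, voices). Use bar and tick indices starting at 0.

(0, 0, R5, (0, 2))
(0, 0, R5, (0, 3))
(1, 0, R1, (2, 3))
(1, 0, R2, (0, 2))
(1, 0, R2, (0, 3))
(1, 0, R7, (1,))
(2, 0, R2, (0, 3))
(2, 0, R2, (1, 2))
(2, 0, R3, (2, 3))
(2, 1, R3, (2, 3))
(2, 2, R3, (2, 3))
(2, 3, R3, (2, 3))
(3, 0, R4, (0, 1))
(3, 0, R4, (0, 2))
(3, 0, R4, (0, 3))
(3, 0, R7, (2,))
(4, 0, R2, (0, 2))
(4, 0, R2, (0, 3))
(4, 0, R2, (2, 3))
(4, 0, R7, (0,))
(4, 0, R7, (1,))
(4, 0, R8, (0, 2))
(4, 0, R8, (0, 3))
(5, 0, R1, (2, 3))
(5, 3, R6, (0, 2))
(5, 3, R6, (0, 3))

bar 0: v0=E3 v1=E4 v2=G4 v3=G4 downbeat m3
bar 1: v0=D3 v1=F3 v2=D4 v3=D4 downbeat P8
bar 2: v0=C3 v1=A3 v2=E4 v3=G3 downbeat P5
bar 3: v0=B2 v1=C3 v2=F3 v3=A3 downbeat m7
bar 4: v0=F3 v1=D4 v2=F4 v3=F4 downbeat P8
bar 5: v0=E3 v1=E4 v2=G4 v3=G4 downbeat m3
  -> R5 @ bar 0 tick 0 v(0, 2): opens on m3
  -> R5 @ bar 0 tick 0 v(0, 3): opens on m3
  -> R1 @ bar 1 tick 0 v(2, 3): G4/G4 P1 -> D4/D4 P1 similar
  -> R2 @ bar 1 tick 0 v(0, 2): E3/G4 m3 -> D3/D4 P8 similar
  -> R2 @ bar 1 tick 0 v(0, 3): E3/G4 m3 -> D3/D4 P8 similar
  -> R7 @ bar 1 tick 0 v(1,): E4->F3 leap 11st
  -> R2 @ bar 2 tick 0 v(0, 3): D3/D4 P8 -> C3/G3 P5 similar
  -> R2 @ bar 2 tick 0 v(1, 2): F3/D4 M6 -> A3/E4 P5 similar
  -> R3 @ bar 2 tick 0 v(2, 3): E4 above G3
  -> R3 @ bar 2 tick 1 v(2, 3): E4 above G3
  -> R3 @ bar 2 tick 2 v(2, 3): E4 above G3
  -> R3 @ bar 2 tick 3 v(2, 3): E4 above G3
  -> R4 @ bar 3 tick 0 v(0, 1): B2/C3 m2 untreated
  -> R4 @ bar 3 tick 0 v(0, 2): B2/F3 TT untreated
  -> R4 @ bar 3 tick 0 v(0, 3): B2/A3 m7 untreated
  -> R7 @ bar 3 tick 0 v(2,): E4->F3 leap 11st
  -> R2 @ bar 4 tick 0 v(0, 2): B2/F3 TT -> F3/F4 P8 similar
  -> R2 @ bar 4 tick 0 v(0, 3): B2/A3 m7 -> F3/F4 P8 similar
  -> R2 @ bar 4 tick 0 v(2, 3): F3/A3 M3 -> F4/F4 P1 similar
  -> R7 @ bar 4 tick 0 v(0,): B2->F3 leap 6st
  -> R7 @ bar 4 tick 0 v(1,): C3->D4 leap 14st
  -> R8 @ bar 4 tick 0 v(0, 2): penult P8 not 3rd/6th
  -> R8 @ bar 4 tick 0 v(0, 3): penult P8 not 3rd/6th
  -> R1 @ bar 5 tick 0 v(2, 3): F4/F4 P1 -> G4/G4 P1 similar
  -> R6 @ bar 5 tick 3 v(0, 2): closes on m3
  -> R6 @ bar 5 tick 3 v(0, 3): closes on m3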